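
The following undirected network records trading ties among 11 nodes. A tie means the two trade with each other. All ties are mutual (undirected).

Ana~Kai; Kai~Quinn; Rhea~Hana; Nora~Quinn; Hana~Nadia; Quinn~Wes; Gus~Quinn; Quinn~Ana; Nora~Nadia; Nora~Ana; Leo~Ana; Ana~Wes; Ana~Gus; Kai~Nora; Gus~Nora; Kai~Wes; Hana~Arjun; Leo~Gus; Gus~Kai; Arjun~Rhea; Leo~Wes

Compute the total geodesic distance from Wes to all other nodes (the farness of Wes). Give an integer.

25

Distances from Wes: Ana:1, Arjun:5, Gus:2, Hana:4, Kai:1, Leo:1, Nadia:3, Nora:2, Quinn:1, Rhea:5.
Sum = 1 + 5 + 2 + 4 + 1 + 1 + 3 + 2 + 1 + 5 = 25.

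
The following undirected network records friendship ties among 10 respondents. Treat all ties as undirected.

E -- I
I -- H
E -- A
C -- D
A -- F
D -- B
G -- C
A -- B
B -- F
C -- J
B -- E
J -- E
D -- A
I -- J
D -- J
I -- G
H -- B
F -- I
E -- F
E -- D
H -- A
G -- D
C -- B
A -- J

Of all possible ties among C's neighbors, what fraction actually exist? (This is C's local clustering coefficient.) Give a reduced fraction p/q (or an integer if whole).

C's neighbors: B, D, G, and J (k = 4).
Possible neighbor pairs: C(4,2) = 6. Edges among them: B–D, D–G, D–J → e = 3.
Clustering(C) = 3/6 = 1/2.

1/2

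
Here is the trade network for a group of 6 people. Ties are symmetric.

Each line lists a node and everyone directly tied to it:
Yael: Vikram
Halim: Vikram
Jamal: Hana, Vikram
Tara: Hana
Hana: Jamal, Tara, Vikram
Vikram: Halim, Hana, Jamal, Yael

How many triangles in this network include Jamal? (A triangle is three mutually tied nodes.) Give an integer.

1

Jamal's neighbors: Hana and Vikram.
Neighbor pairs that are themselves tied: Jamal–Hana–Vikram. Each forms one triangle with Jamal, for 1 in total.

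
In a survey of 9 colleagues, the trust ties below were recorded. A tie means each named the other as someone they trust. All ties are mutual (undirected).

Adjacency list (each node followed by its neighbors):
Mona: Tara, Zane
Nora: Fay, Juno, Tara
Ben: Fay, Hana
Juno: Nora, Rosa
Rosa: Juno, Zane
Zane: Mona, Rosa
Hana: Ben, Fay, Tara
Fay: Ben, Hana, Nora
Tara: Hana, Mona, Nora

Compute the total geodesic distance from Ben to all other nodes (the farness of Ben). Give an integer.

20

Distances from Ben: Fay:1, Hana:1, Juno:3, Mona:3, Nora:2, Rosa:4, Tara:2, Zane:4.
Sum = 1 + 1 + 3 + 3 + 2 + 4 + 2 + 4 = 20.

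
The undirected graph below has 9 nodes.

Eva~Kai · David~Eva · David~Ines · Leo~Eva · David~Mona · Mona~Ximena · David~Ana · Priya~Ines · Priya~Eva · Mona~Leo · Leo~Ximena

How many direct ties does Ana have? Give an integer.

1

Ana is directly tied to David. That is 1 neighbor, so the degree of Ana is 1.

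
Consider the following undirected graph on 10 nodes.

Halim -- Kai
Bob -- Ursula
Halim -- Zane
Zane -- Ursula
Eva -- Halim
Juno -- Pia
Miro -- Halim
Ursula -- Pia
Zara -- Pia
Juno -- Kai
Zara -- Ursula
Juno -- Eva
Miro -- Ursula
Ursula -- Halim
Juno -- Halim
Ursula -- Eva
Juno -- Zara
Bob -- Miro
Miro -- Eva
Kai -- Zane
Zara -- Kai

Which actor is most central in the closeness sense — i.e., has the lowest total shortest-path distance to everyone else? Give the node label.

Farness (sum of distances to all others) for each node — Bob:18, Eva:14, Halim:12, Juno:14, Kai:15, Miro:14, Pia:15, Ursula:11, Zane:15, Zara:14.
The smallest farness is 11, for Ursula, so Ursula has the highest closeness.

Ursula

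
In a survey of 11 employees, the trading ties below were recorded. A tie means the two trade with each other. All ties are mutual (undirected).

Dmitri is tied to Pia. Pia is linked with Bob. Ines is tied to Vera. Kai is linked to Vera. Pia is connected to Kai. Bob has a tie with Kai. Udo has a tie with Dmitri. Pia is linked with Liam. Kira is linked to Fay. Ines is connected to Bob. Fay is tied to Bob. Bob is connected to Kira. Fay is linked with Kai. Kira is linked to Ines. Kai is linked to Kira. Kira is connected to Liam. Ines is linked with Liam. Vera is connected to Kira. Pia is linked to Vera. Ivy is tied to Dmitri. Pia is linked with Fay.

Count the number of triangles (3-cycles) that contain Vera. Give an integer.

3

Vera's neighbors: Ines, Kai, Kira, and Pia.
Neighbor pairs that are themselves tied: Vera–Ines–Kira; Vera–Kai–Kira; Vera–Kai–Pia. Each forms one triangle with Vera, for 3 in total.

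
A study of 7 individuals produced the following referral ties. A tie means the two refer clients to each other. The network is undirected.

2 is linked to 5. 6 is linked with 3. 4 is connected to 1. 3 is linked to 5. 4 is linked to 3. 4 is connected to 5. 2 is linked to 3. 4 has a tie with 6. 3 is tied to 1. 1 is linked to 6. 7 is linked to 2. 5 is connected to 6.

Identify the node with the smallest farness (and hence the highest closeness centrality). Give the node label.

3

Farness (sum of distances to all others) for each node — 1:10, 2:9, 3:7, 4:9, 5:8, 6:9, 7:14.
The smallest farness is 7, for 3, so 3 has the highest closeness.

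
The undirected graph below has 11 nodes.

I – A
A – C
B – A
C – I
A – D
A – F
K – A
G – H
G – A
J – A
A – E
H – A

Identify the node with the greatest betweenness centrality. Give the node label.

A

Unnormalized betweenness of each node: A:43, B:0, C:0, D:0, E:0, F:0, G:0, H:0, I:0, J:0, K:0.
A has the largest value, 43, making it the main broker — the node through which the most shortest paths run.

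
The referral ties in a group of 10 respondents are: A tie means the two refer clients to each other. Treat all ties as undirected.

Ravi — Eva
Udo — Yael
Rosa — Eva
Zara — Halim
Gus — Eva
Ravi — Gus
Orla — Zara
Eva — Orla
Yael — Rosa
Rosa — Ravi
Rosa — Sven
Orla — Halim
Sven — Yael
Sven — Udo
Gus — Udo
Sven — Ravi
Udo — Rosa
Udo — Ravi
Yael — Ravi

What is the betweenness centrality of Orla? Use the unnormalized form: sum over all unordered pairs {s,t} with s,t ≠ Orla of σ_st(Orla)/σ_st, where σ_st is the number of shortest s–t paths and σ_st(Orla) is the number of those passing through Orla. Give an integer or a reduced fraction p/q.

14

Pairs whose geodesics pass through Orla — Halim–Ravi: 1; Halim–Sven: 2/2; Halim–Eva: 1; Halim–Yael: 2/2; Halim–Udo: 3/3; Halim–Rosa: 1; Halim–Gus: 1; Zara–Ravi: 1; Zara–Sven: 2/2; Zara–Eva: 1; Zara–Yael: 2/2; Zara–Udo: 3/3; Zara–Rosa: 1; Zara–Gus: 1.
All other pairs contribute 0.
Summing the contributions gives betweenness(Orla) = 14.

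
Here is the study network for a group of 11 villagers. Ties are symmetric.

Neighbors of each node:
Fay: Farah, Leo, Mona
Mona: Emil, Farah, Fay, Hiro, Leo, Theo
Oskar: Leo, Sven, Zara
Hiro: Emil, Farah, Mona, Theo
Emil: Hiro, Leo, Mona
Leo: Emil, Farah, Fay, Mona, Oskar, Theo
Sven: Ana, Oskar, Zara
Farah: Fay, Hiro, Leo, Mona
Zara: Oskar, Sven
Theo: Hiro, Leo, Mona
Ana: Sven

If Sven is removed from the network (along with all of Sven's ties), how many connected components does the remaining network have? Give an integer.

Without Sven, the remaining ties split the others into: {Emil, Farah, Fay, Hiro, Leo, Mona, Oskar, Theo, Zara}; {Ana}.
That's 2 separate components.

2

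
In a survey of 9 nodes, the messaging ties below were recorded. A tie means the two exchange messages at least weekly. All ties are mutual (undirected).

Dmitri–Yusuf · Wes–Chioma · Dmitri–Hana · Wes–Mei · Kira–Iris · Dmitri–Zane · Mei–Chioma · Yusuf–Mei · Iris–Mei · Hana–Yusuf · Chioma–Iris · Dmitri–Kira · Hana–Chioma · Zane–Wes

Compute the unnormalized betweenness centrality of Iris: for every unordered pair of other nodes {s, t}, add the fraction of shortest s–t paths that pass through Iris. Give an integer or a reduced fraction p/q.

Pairs whose geodesics pass through Iris — Wes–Kira: 2/3; Chioma–Kira: 1; Kira–Mei: 1.
All other pairs contribute 0.
Summing the contributions gives betweenness(Iris) = 8/3.

8/3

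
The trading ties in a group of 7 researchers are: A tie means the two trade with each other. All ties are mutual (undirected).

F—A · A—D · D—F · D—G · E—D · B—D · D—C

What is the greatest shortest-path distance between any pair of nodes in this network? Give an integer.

Eccentricity of each node (its greatest distance to any other): A:2, B:2, C:2, D:1, E:2, F:2, G:2.
The maximum eccentricity is 2, realized for instance by the pair B–G via B – D – G. So the diameter is 2.

2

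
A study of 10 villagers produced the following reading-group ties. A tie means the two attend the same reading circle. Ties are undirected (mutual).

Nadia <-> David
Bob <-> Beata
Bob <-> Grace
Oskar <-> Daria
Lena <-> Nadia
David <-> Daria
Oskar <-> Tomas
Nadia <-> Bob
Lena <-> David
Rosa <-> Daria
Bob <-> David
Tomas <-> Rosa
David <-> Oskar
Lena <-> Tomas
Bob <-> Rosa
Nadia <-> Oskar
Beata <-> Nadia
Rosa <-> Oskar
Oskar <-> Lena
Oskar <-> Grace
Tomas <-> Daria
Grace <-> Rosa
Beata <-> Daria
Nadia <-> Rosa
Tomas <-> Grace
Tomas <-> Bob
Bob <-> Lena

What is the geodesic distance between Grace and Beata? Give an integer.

One shortest route is Grace – Bob – Beata, which uses 2 edges, and Grace and Beata are not directly tied, so nothing shorter exists. So d(Grace,Beata) = 2.

2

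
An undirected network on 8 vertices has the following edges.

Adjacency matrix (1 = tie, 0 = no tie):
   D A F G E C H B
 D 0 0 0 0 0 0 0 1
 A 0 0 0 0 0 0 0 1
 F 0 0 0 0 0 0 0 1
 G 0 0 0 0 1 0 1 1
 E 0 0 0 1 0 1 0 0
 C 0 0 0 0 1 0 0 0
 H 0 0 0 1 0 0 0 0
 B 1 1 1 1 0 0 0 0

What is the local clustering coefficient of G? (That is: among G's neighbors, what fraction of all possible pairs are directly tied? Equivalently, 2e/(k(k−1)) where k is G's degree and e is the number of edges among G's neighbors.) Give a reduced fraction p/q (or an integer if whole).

G's neighbors: B, E, and H (k = 3).
Possible neighbor pairs: C(3,2) = 3. Edges among them: none → e = 0.
Clustering(G) = 0/3 = 0.

0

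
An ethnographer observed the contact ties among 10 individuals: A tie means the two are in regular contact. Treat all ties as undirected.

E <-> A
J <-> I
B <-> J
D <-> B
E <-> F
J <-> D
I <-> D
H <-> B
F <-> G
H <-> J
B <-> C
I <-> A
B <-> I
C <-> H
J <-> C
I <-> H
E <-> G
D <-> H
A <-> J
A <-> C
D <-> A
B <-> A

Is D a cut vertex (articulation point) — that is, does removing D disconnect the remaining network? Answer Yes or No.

Even without D, every remaining node can still reach every other (the residual graph is connected), so D is not a cut vertex.

No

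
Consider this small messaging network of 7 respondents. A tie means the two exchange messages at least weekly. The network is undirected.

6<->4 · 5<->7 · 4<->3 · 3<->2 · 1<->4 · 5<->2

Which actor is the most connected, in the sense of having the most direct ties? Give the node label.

Degrees — 1:1, 2:2, 3:2, 4:3, 5:2, 6:1, 7:1.
The maximum is 3, attained only by 4.

4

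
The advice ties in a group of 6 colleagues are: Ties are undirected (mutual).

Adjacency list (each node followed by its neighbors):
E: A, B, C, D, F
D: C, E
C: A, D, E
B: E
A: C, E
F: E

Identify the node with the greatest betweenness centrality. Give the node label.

Unnormalized betweenness of each node: A:0, B:0, C:1/2, D:0, E:15/2, F:0.
E has the largest value, 15/2, making it the main broker — the node through which the most shortest paths run.

E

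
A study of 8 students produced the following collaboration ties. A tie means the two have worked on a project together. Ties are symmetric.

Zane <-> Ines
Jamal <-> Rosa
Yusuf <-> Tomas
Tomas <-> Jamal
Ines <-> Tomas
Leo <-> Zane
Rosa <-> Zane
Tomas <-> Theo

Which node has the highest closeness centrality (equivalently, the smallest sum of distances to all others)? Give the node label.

Farness (sum of distances to all others) for each node — Ines:12, Jamal:13, Leo:19, Rosa:14, Theo:17, Tomas:11, Yusuf:17, Zane:13.
The smallest farness is 11, for Tomas, so Tomas has the highest closeness.

Tomas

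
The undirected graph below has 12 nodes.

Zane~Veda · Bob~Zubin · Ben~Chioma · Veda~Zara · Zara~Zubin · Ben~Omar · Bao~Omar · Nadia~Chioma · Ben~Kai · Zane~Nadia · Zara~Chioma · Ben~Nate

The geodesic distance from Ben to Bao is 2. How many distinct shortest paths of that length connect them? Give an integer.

The shortest distance is 2, and the only length-2 path is Ben–Omar–Bao. So there is exactly 1 shortest path.

1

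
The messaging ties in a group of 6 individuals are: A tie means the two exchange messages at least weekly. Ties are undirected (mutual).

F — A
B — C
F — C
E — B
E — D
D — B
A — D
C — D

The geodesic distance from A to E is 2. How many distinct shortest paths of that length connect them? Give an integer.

1

The shortest distance is 2, and the only length-2 path is A–D–E. So there is exactly 1 shortest path.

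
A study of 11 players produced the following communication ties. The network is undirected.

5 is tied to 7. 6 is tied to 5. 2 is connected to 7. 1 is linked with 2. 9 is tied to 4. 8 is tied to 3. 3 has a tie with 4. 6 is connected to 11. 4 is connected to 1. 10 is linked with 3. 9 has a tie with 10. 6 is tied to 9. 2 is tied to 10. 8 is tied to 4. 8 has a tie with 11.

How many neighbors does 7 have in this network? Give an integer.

2

7 is directly tied to 2 and 5. That is 2 neighbors, so the degree of 7 is 2.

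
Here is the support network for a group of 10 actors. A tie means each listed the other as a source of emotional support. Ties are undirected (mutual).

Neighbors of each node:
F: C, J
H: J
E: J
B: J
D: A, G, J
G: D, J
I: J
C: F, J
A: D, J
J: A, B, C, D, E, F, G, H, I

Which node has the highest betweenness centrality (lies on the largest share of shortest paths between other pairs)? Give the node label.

Unnormalized betweenness of each node: A:0, B:0, C:0, D:1/2, E:0, F:0, G:0, H:0, I:0, J:65/2.
J has the largest value, 65/2, making it the main broker — the node through which the most shortest paths run.

J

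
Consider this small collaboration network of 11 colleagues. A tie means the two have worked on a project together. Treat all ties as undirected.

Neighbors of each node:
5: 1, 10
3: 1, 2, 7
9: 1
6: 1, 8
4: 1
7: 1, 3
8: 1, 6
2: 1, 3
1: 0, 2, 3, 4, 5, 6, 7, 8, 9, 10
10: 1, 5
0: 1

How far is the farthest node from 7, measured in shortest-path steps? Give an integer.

Distances from 7: 0:2, 1:1, 2:2, 3:1, 4:2, 5:2, 6:2, 8:2, 9:2, 10:2.
The largest is 2 (to 2, 10, 6, 4, 0, 9, 5, and 8), so the eccentricity of 7 is 2.

2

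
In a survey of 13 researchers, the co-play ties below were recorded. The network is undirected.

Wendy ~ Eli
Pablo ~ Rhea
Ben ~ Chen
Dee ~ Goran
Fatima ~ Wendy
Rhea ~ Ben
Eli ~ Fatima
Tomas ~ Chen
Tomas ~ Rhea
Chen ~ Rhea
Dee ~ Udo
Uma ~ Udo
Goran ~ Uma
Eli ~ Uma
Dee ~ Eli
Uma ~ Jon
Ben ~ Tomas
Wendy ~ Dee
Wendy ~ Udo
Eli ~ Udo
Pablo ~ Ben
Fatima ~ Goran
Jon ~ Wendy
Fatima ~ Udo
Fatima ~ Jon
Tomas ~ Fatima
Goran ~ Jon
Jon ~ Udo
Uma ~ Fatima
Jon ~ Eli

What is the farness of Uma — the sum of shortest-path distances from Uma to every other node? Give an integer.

24

Distances from Uma: Ben:3, Chen:3, Dee:2, Eli:1, Fatima:1, Goran:1, Jon:1, Pablo:4, Rhea:3, Tomas:2, Udo:1, Wendy:2.
Sum = 3 + 3 + 2 + 1 + 1 + 1 + 1 + 4 + 3 + 2 + 1 + 2 = 24.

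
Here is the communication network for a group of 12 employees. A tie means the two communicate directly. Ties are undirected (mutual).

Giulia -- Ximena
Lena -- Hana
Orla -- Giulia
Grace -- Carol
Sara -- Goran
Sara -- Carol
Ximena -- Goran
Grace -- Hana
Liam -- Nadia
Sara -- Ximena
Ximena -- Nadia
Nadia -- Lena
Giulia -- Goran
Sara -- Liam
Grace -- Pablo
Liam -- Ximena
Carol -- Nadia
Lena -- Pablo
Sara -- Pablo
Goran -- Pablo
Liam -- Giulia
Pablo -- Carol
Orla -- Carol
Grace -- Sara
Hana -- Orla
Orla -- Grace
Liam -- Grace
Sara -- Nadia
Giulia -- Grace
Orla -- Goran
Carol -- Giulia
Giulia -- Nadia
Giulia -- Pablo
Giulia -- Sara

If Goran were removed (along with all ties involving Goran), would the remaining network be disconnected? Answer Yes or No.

No

Even without Goran, every remaining node can still reach every other (the residual graph is connected), so Goran is not a cut vertex.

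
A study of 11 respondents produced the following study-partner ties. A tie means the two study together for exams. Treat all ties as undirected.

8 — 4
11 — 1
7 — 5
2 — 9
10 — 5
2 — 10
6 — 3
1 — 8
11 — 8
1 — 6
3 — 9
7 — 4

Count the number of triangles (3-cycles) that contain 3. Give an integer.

3's neighbors are 6 and 9, but none of them are tied to each other, so no triangle contains 3.

0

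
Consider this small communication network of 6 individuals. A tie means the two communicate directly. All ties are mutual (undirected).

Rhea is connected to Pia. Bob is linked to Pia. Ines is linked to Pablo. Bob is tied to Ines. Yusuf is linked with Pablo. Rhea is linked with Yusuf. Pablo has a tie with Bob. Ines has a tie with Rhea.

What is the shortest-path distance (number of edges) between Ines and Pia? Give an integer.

One shortest route is Ines – Rhea – Pia, which uses 2 edges, and Ines and Pia are not directly tied, so nothing shorter exists. So d(Ines,Pia) = 2.

2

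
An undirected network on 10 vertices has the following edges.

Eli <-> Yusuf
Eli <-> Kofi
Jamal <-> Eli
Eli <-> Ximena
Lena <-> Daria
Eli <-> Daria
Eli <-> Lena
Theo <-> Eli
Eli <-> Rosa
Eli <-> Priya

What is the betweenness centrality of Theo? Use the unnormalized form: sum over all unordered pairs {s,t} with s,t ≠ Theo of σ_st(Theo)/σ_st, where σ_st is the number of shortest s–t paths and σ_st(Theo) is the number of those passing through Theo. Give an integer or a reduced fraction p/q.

No shortest path between any pair of other nodes passes through Theo.
Summing the contributions gives betweenness(Theo) = 0.

0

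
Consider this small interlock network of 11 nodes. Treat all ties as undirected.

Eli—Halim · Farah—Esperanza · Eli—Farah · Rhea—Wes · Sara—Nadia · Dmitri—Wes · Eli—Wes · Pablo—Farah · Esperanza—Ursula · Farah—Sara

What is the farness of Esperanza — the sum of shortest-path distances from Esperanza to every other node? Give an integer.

Distances from Esperanza: Dmitri:4, Eli:2, Farah:1, Halim:3, Nadia:3, Pablo:2, Rhea:4, Sara:2, Ursula:1, Wes:3.
Sum = 4 + 2 + 1 + 3 + 3 + 2 + 4 + 2 + 1 + 3 = 25.

25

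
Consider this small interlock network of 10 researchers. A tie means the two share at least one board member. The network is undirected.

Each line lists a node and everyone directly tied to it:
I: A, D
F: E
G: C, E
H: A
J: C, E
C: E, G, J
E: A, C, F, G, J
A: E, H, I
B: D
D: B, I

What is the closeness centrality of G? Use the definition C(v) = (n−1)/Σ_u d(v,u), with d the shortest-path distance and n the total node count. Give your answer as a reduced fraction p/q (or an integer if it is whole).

Distances from G: A:2, B:5, C:1, D:4, E:1, F:2, H:3, I:3, J:2. Sum = 23.
n = 10, so closeness = 9/23.

9/23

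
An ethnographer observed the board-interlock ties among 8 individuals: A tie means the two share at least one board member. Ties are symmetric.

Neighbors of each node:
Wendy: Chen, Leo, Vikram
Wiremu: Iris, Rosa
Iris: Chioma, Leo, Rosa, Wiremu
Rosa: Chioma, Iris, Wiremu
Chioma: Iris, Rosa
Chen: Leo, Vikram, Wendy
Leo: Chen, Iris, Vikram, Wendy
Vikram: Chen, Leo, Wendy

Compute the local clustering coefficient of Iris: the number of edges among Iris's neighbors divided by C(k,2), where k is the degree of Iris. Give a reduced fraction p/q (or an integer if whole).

1/3

Iris's neighbors: Chioma, Leo, Rosa, and Wiremu (k = 4).
Possible neighbor pairs: C(4,2) = 6. Edges among them: Chioma–Rosa, Rosa–Wiremu → e = 2.
Clustering(Iris) = 2/6 = 1/3.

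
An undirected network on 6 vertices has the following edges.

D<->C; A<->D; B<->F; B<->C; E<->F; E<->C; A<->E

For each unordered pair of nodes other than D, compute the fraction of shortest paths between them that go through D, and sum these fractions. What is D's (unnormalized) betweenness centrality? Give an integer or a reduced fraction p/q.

Pairs whose geodesics pass through D — B–A: 1/3; C–A: 1/2.
All other pairs contribute 0.
Summing the contributions gives betweenness(D) = 5/6.

5/6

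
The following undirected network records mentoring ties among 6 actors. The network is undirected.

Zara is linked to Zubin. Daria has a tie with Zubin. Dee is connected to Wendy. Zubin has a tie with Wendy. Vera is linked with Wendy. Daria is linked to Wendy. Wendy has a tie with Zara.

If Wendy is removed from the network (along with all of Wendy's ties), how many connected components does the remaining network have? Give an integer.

Without Wendy, the remaining ties split the others into: {Daria, Zara, Zubin}; {Vera}; {Dee}.
That's 3 separate components.

3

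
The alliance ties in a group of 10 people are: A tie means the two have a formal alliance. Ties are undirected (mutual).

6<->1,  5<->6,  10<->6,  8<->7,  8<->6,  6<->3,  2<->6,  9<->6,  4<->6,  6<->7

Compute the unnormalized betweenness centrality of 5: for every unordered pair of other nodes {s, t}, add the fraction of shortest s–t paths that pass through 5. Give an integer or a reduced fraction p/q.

No shortest path between any pair of other nodes passes through 5.
Summing the contributions gives betweenness(5) = 0.

0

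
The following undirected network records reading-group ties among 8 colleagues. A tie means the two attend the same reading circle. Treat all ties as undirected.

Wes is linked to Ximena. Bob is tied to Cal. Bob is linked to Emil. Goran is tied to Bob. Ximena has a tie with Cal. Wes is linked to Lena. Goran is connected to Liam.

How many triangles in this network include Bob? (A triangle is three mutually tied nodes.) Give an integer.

Bob's neighbors are Cal, Emil, and Goran, but none of them are tied to each other, so no triangle contains Bob.

0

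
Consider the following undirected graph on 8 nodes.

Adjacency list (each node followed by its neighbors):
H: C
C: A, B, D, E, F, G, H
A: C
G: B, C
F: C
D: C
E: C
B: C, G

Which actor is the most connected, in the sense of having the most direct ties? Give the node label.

Degrees — A:1, B:2, C:7, D:1, E:1, F:1, G:2, H:1.
The maximum is 7, attained only by C.

C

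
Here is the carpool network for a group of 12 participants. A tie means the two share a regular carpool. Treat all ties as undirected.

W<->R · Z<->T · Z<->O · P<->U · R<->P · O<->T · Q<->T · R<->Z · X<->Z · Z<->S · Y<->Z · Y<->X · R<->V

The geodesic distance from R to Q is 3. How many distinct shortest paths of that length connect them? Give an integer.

The shortest distance is 3, and the only length-3 path is R–Z–T–Q. So there is exactly 1 shortest path.

1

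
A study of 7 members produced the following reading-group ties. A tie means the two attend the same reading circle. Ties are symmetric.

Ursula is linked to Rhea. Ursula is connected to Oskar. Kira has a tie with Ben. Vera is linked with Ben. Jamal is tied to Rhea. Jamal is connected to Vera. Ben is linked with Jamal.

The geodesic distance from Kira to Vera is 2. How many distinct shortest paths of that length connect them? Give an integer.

1

The shortest distance is 2, and the only length-2 path is Kira–Ben–Vera. So there is exactly 1 shortest path.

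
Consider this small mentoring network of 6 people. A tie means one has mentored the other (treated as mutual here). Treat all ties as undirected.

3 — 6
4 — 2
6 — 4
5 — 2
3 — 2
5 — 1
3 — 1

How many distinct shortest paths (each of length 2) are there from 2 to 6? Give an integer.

2

The shortest distance is 2. The length-2 paths are: 2–4–6; 2–3–6.
That gives 2 distinct shortest paths.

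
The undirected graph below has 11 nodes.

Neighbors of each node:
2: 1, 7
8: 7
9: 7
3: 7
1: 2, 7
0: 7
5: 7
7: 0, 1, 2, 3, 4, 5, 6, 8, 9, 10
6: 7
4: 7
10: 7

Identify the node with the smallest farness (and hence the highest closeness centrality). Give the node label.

Farness (sum of distances to all others) for each node — 0:19, 1:18, 2:18, 3:19, 4:19, 5:19, 6:19, 7:10, 8:19, 9:19, 10:19.
The smallest farness is 10, for 7, so 7 has the highest closeness.

7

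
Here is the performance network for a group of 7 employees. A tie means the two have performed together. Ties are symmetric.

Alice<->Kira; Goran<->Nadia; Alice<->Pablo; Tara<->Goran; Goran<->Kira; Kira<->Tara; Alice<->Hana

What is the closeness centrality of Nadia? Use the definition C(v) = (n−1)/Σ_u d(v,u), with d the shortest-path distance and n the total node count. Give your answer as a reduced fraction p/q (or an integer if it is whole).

3/8

Distances from Nadia: Alice:3, Goran:1, Hana:4, Kira:2, Pablo:4, Tara:2. Sum = 16.
n = 7, so closeness = 6/16 = 3/8.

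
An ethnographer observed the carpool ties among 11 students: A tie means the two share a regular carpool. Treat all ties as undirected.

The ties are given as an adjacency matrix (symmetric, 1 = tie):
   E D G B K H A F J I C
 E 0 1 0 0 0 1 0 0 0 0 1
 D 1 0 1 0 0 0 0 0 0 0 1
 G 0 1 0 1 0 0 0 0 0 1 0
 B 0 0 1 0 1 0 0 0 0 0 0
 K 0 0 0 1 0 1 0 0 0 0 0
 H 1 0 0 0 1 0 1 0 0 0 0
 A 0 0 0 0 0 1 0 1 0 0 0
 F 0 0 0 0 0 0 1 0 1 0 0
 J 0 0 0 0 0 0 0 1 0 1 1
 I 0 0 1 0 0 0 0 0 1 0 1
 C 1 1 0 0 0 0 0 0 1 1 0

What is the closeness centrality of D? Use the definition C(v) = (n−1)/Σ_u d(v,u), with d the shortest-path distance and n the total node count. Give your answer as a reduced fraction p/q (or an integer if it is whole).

1/2

Distances from D: A:3, B:2, C:1, E:1, F:3, G:1, H:2, I:2, J:2, K:3. Sum = 20.
n = 11, so closeness = 10/20 = 1/2.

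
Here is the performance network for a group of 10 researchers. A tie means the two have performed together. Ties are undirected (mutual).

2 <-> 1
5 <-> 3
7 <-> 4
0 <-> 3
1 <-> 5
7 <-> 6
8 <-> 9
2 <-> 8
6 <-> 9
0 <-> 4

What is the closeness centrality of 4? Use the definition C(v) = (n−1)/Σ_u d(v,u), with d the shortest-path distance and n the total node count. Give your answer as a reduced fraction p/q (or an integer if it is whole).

Distances from 4: 0:1, 1:4, 2:5, 3:2, 5:3, 6:2, 7:1, 8:4, 9:3. Sum = 25.
n = 10, so closeness = 9/25.

9/25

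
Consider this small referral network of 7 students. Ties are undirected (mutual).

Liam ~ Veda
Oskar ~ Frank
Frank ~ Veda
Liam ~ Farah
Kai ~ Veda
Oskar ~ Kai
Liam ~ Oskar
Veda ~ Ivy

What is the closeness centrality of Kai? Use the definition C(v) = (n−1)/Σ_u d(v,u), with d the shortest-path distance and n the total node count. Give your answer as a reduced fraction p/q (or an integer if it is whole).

6/11

Distances from Kai: Farah:3, Frank:2, Ivy:2, Liam:2, Oskar:1, Veda:1. Sum = 11.
n = 7, so closeness = 6/11.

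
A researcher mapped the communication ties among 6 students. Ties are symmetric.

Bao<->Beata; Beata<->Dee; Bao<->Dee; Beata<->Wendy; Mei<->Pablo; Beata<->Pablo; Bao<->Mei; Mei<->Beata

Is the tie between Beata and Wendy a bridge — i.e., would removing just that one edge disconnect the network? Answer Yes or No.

Yes

Without the Beata–Wendy edge there is no alternate route between Beata and Wendy, so the network disconnects. It is a bridge.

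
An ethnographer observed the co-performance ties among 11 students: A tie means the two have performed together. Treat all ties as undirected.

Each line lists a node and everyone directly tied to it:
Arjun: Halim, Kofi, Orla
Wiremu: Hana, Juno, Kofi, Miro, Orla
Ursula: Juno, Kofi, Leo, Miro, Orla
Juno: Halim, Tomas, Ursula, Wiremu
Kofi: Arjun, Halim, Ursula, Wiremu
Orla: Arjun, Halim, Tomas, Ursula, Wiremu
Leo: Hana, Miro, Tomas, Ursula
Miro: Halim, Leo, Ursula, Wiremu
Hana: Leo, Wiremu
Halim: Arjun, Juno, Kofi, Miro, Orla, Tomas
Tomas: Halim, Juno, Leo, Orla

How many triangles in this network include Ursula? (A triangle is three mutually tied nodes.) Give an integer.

Ursula's neighbors: Juno, Kofi, Leo, Miro, and Orla.
Neighbor pairs that are themselves tied: Ursula–Leo–Miro. Each forms one triangle with Ursula, for 1 in total.

1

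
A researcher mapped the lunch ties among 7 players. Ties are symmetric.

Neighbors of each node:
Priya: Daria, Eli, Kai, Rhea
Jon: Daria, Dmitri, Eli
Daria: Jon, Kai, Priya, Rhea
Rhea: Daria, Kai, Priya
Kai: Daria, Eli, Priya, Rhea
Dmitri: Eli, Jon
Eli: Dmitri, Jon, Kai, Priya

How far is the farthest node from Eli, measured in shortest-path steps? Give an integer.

2

Distances from Eli: Daria:2, Dmitri:1, Jon:1, Kai:1, Priya:1, Rhea:2.
The largest is 2 (to Rhea and Daria), so the eccentricity of Eli is 2.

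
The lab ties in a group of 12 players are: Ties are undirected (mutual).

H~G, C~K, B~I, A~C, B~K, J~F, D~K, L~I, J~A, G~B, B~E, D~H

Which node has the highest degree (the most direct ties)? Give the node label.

B

Degrees — A:2, B:4, C:2, D:2, E:1, F:1, G:2, H:2, I:2, J:2, K:3, L:1.
The maximum is 4, attained only by B.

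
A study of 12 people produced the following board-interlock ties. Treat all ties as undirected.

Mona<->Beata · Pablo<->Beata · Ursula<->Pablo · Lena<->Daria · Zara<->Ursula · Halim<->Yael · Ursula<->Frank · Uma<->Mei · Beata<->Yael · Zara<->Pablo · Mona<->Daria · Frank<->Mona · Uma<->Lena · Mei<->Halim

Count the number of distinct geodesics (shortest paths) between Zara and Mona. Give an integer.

The shortest distance is 3. The length-3 paths are: Zara–Ursula–Frank–Mona; Zara–Pablo–Beata–Mona.
That gives 2 distinct shortest paths.

2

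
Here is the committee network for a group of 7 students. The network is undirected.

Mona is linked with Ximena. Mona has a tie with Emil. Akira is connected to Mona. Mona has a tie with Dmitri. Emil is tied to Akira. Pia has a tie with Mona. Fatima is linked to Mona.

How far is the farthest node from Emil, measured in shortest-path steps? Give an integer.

2

Distances from Emil: Akira:1, Dmitri:2, Fatima:2, Mona:1, Pia:2, Ximena:2.
The largest is 2 (to Fatima, Ximena, Pia, and Dmitri), so the eccentricity of Emil is 2.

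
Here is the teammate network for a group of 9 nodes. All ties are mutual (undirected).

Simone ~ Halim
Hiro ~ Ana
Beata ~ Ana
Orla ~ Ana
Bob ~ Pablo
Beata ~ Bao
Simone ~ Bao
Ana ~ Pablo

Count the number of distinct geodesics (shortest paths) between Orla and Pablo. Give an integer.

1

The shortest distance is 2, and the only length-2 path is Orla–Ana–Pablo. So there is exactly 1 shortest path.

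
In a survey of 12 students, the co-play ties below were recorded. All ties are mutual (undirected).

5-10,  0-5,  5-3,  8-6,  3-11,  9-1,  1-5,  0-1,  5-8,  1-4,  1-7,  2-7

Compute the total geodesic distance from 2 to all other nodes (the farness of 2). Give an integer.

37

Distances from 2: 0:3, 1:2, 3:4, 4:3, 5:3, 6:5, 7:1, 8:4, 9:3, 10:4, 11:5.
Sum = 3 + 2 + 4 + 3 + 3 + 5 + 1 + 4 + 3 + 4 + 5 = 37.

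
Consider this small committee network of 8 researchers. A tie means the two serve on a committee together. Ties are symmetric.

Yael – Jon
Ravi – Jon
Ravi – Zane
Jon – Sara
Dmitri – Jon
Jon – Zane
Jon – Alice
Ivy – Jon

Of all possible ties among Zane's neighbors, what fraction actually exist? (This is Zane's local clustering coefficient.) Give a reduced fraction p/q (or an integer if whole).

1

Zane's neighbors: Jon and Ravi (k = 2).
Possible neighbor pairs: C(2,2) = 1. Edges among them: Jon–Ravi → e = 1.
Clustering(Zane) = 1/1.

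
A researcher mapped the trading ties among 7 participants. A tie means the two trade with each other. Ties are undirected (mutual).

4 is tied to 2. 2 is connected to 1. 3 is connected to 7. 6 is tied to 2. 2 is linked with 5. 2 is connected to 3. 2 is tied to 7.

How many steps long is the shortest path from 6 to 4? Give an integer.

2

One shortest route is 6 – 2 – 4, which uses 2 edges, and 6 and 4 are not directly tied, so nothing shorter exists. So d(6,4) = 2.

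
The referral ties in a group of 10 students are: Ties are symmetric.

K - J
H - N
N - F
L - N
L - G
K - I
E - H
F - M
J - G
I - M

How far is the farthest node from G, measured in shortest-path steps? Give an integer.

Distances from G: E:4, F:3, H:3, I:3, J:1, K:2, L:1, M:4, N:2.
The largest is 4 (to M and E), so the eccentricity of G is 4.

4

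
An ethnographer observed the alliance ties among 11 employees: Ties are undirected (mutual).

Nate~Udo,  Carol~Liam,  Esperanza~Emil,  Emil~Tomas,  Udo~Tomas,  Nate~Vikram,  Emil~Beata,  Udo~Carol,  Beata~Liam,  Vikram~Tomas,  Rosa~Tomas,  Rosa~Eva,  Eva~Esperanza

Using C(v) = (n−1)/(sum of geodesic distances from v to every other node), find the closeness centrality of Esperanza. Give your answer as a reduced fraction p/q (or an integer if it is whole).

Distances from Esperanza: Beata:2, Carol:4, Emil:1, Eva:1, Liam:3, Nate:4, Rosa:2, Tomas:2, Udo:3, Vikram:3. Sum = 25.
n = 11, so closeness = 10/25 = 2/5.

2/5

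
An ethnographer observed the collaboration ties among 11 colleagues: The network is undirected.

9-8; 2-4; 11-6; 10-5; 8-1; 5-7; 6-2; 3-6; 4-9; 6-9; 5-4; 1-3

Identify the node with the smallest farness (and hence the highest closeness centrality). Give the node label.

9

Farness (sum of distances to all others) for each node — 1:29, 2:22, 3:27, 4:20, 5:25, 6:21, 7:34, 8:25, 9:19, 10:34, 11:30.
The smallest farness is 19, for 9, so 9 has the highest closeness.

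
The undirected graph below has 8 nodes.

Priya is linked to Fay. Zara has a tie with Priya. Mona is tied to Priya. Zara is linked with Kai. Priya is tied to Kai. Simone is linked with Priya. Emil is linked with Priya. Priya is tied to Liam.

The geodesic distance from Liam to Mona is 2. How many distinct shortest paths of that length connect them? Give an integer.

1

The shortest distance is 2, and the only length-2 path is Liam–Priya–Mona. So there is exactly 1 shortest path.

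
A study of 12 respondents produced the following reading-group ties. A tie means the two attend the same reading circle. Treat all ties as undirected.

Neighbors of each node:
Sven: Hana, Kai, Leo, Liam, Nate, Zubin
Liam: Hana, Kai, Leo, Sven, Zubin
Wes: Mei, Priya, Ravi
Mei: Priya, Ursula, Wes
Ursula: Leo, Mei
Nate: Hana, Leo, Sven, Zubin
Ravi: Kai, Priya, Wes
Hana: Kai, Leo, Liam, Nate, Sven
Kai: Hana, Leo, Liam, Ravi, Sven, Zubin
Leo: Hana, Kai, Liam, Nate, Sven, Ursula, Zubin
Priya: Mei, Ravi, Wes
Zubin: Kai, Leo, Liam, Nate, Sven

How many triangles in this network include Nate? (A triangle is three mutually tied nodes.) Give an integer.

5

Nate's neighbors: Hana, Leo, Sven, and Zubin.
Neighbor pairs that are themselves tied: Nate–Hana–Leo; Nate–Hana–Sven; Nate–Leo–Sven; Nate–Leo–Zubin; Nate–Sven–Zubin. Each forms one triangle with Nate, for 5 in total.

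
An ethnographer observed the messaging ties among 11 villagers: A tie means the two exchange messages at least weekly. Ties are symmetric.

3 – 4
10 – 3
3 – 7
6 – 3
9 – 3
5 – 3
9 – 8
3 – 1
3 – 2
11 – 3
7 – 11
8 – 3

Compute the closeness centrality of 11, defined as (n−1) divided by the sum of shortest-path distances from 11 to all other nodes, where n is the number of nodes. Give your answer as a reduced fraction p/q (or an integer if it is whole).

5/9

Distances from 11: 1:2, 2:2, 3:1, 4:2, 5:2, 6:2, 7:1, 8:2, 9:2, 10:2. Sum = 18.
n = 11, so closeness = 10/18 = 5/9.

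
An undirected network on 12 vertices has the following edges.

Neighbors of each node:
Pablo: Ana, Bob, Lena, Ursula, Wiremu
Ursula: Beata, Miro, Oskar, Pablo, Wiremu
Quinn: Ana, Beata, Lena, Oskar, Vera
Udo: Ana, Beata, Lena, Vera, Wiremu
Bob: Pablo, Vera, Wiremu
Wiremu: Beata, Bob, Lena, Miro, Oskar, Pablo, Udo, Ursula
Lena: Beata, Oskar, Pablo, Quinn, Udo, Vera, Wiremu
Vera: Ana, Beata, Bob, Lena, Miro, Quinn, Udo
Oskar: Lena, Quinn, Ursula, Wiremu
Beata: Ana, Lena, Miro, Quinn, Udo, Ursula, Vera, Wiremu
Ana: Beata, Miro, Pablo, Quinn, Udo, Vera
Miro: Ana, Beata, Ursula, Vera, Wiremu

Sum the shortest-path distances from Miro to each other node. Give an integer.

17

Distances from Miro: Ana:1, Beata:1, Bob:2, Lena:2, Oskar:2, Pablo:2, Quinn:2, Udo:2, Ursula:1, Vera:1, Wiremu:1.
Sum = 1 + 1 + 2 + 2 + 2 + 2 + 2 + 2 + 1 + 1 + 1 = 17.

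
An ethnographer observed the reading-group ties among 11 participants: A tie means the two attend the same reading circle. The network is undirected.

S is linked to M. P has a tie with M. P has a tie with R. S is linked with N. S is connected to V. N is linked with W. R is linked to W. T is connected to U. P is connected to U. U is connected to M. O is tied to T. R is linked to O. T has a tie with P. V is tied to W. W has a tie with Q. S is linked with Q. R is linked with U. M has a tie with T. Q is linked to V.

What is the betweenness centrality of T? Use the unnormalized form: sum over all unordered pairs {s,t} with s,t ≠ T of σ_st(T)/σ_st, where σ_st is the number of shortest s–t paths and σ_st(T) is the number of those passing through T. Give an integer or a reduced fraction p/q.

Pairs whose geodesics pass through T — S–O: 1; O–P: 1/2; O–U: 1/2; O–M: 1.
All other pairs contribute 0.
Summing the contributions gives betweenness(T) = 3.

3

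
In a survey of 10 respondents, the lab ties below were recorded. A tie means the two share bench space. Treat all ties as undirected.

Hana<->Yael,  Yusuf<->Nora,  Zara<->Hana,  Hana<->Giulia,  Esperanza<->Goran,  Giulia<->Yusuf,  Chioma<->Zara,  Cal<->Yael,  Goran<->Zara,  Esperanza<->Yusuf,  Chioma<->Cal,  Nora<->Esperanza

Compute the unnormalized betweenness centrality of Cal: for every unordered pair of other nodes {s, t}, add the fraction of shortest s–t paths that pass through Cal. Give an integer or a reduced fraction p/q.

Pairs whose geodesics pass through Cal — Yael–Chioma: 1.
All other pairs contribute 0.
Summing the contributions gives betweenness(Cal) = 1.

1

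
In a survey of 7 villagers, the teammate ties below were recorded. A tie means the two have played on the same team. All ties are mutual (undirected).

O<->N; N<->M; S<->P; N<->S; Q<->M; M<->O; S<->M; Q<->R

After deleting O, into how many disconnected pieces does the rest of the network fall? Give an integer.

O's neighbors (M and N) remain reachable from one another through other ties, so the rest of the network stays in one piece.

1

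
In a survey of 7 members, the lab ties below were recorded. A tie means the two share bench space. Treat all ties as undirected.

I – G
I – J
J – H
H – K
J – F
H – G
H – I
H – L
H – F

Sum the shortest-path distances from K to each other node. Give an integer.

Distances from K: F:2, G:2, H:1, I:2, J:2, L:2.
Sum = 2 + 2 + 1 + 2 + 2 + 2 = 11.

11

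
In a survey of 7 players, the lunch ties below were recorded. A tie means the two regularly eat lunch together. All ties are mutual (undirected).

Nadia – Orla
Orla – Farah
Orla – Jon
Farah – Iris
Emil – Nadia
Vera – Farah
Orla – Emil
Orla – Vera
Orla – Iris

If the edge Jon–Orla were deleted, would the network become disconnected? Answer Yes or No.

Yes

Without the Jon–Orla edge there is no alternate route between Jon and Orla, so the network disconnects. It is a bridge.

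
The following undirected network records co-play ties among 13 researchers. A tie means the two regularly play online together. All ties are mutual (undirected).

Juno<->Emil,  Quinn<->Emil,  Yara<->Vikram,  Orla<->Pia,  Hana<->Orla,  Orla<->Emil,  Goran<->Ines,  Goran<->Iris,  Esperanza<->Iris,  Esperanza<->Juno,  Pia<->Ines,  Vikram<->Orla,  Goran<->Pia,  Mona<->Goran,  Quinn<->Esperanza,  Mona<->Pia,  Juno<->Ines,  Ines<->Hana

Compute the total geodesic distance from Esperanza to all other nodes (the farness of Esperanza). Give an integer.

Distances from Esperanza: Emil:2, Goran:2, Hana:3, Ines:2, Iris:1, Juno:1, Mona:3, Orla:3, Pia:3, Quinn:1, Vikram:4, Yara:5.
Sum = 2 + 2 + 3 + 2 + 1 + 1 + 3 + 3 + 3 + 1 + 4 + 5 = 30.

30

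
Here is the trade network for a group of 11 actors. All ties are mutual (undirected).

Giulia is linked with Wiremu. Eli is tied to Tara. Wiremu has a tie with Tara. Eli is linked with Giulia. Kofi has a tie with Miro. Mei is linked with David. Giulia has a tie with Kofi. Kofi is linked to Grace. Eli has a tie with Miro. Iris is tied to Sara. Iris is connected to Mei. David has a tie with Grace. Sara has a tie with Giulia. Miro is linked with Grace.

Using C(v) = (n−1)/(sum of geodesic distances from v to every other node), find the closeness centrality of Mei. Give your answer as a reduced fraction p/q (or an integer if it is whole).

Distances from Mei: David:1, Eli:4, Giulia:3, Grace:2, Iris:1, Kofi:3, Miro:3, Sara:2, Tara:5, Wiremu:4. Sum = 28.
n = 11, so closeness = 10/28 = 5/14.

5/14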